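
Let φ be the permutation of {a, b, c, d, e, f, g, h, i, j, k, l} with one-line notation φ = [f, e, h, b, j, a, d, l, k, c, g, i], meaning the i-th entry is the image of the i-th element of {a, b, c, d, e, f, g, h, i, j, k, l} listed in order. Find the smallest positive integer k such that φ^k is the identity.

10

The disjoint-cycle form of φ has cycle lengths 10, 2.
Since disjoint cycles commute, ord(φ) = lcm(10, 2) = 10.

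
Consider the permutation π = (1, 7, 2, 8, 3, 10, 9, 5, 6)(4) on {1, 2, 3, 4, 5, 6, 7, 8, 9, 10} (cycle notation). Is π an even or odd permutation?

The cycle lengths are 9, 1.
A cycle is odd iff its length is even; π has 0 even-length cycles, so sgn(π) = (−1)^0 and π is even.

even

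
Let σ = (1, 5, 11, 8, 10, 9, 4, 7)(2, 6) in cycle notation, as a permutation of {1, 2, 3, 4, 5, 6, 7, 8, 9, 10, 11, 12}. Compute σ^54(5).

5 lies in the 8-cycle (1, 5, 11, 8, 10, 9, 4, 7).
Since the cycle has length 8, σ^54 acts on it the same as σ^6 (54 mod 8 = 6).
Stepping 6 places around the cycle: 5 → 11 → 8 → 10 → 9 → 4 → 7.

7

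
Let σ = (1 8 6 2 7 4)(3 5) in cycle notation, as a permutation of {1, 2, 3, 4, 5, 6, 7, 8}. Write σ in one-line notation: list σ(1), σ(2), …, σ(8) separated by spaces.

8 7 5 1 3 2 4 6

Image by image: 1↦8, 2↦7, 3↦5, 4↦1, 5↦3, 6↦2, 7↦4, 8↦6.
Listing these in domain order gives 8 7 5 1 3 2 4 6.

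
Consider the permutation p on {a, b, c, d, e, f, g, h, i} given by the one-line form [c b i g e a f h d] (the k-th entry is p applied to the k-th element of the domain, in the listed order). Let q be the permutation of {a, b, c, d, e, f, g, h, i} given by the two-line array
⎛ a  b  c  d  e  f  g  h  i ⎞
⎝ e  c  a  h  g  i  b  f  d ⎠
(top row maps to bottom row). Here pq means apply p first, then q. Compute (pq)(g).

i

(pq)(g) = q(p(g)). p(g) = f, then q(f) = i. So (pq)(g) = i.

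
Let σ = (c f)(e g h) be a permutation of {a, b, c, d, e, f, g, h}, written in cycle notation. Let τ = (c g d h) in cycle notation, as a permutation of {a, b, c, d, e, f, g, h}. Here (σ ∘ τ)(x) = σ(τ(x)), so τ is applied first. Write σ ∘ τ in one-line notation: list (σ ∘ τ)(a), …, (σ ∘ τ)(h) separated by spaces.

a b h e g c d f

(σ ∘ τ)(x) = σ(τ(x)). Computing each image: σ(τ(a)) = σ(a) = a, σ(τ(b)) = σ(b) = b, σ(τ(c)) = σ(g) = h, σ(τ(d)) = σ(h) = e, σ(τ(e)) = σ(e) = g, σ(τ(f)) = σ(f) = c, σ(τ(g)) = σ(d) = d, σ(τ(h)) = σ(c) = f.
Hence σ ∘ τ = [a b h e g c d f].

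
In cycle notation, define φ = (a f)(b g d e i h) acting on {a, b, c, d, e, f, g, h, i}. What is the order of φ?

6

The disjoint cycles have lengths 6, 2, 1.
Since disjoint cycles commute, ord(φ) = lcm(6, 2) = 6.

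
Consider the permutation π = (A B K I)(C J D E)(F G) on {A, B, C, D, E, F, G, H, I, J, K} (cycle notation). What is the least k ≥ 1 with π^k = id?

4

The cycle type of π is (4, 4, 2, 1).
The order of π is the least common multiple of its cycle lengths: lcm(4, 4, 2) = 4.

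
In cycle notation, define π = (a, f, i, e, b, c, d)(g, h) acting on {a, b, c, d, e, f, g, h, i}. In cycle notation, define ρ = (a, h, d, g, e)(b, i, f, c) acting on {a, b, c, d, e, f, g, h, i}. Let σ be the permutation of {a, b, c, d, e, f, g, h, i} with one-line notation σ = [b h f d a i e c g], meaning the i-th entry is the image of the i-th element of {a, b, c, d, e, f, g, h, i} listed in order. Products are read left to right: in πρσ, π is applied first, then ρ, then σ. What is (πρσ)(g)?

d

Apply the permutations in order: π(g) = h, then ρ(h) = d, then σ(d) = d. So (πρσ)(g) = d.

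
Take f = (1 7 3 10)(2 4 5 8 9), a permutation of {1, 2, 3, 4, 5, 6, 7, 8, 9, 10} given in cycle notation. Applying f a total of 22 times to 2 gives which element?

5

2 lies in the 5-cycle (2 4 5 8 9).
On a 5-cycle, f^5 is the identity, so f^22 = f^2 there (22 ≡ 2 mod 5).
Advancing 2 steps from 2: 2 → 4 → 5.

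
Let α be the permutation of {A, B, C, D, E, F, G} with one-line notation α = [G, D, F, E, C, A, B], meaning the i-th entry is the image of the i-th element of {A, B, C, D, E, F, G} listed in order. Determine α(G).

B

G is element number 7 of the domain, and entry number 7 of the one-line form is B, so α(G) = B.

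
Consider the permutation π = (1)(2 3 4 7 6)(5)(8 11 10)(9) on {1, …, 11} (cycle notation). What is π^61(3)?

4

3 lies in the 5-cycle (2 3 4 7 6).
Powers repeat with period 5 on this cycle, and 61 mod 5 = 1, so π^61(3) = π^1(3).
Advancing 1 step from 3: 3 → 4.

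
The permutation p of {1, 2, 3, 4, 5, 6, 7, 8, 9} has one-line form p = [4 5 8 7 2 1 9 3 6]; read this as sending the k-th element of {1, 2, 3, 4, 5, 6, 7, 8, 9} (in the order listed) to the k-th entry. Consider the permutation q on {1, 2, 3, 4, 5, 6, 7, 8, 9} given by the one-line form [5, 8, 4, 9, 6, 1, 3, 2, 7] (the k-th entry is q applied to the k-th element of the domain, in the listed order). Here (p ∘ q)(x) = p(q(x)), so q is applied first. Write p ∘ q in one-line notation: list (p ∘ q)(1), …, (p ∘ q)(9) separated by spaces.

2 3 7 6 1 4 8 5 9

For each element, apply q then p: 1 → 5 → 2; 2 → 8 → 3; 3 → 4 → 7; 4 → 9 → 6; 5 → 6 → 1; 6 → 1 → 4; 7 → 3 → 8; 8 → 2 → 5; 9 → 7 → 9.
Collecting the images, p ∘ q = [2 3 7 6 1 4 8 5 9].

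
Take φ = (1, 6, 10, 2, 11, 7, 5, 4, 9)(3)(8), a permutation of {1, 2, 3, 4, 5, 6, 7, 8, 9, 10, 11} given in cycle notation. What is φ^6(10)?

10 lies in the 9-cycle (1, 6, 10, 2, 11, 7, 5, 4, 9).
Stepping 6 places around the cycle: 10 → 2 → 11 → 7 → 5 → 4 → 9.

9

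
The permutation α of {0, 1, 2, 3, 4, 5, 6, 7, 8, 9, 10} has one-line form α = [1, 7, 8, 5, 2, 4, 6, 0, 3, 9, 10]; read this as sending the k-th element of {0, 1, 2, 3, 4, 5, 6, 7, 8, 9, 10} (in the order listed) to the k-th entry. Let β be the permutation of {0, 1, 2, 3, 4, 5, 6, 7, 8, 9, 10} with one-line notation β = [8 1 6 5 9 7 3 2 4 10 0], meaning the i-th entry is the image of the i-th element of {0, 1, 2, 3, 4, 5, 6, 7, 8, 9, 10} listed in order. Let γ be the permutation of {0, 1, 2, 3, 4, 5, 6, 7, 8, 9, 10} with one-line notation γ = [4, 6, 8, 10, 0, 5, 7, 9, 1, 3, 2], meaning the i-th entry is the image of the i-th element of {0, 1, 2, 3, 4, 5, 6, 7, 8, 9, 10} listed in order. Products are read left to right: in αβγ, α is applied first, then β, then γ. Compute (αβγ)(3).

9

(αβγ)(3) = γ(β(α(3))). α(3) = 5, then β(5) = 7, then γ(7) = 9, so the result is 9.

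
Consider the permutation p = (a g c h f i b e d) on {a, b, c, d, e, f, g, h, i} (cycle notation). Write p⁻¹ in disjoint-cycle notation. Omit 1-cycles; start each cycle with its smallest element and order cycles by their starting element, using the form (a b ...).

The inverse reverses each cycle.
After reversing and putting each cycle's least element first, p⁻¹ = (a d e b i f h c g).

(a d e b i f h c g)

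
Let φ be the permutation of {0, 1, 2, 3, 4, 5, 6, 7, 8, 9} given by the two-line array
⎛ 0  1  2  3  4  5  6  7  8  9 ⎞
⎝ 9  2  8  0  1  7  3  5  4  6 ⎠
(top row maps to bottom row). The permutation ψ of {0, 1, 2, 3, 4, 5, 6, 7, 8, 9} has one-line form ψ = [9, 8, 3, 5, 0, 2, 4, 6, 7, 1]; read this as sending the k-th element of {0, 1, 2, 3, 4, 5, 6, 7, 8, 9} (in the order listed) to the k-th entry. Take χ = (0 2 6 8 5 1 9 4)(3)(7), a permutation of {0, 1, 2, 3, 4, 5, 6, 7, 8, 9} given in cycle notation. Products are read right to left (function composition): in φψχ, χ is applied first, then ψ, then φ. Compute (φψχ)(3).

(φψχ)(3) = φ(ψ(χ(3))). χ(3) = 3, then ψ(3) = 5, then φ(5) = 7, so the result is 7.

7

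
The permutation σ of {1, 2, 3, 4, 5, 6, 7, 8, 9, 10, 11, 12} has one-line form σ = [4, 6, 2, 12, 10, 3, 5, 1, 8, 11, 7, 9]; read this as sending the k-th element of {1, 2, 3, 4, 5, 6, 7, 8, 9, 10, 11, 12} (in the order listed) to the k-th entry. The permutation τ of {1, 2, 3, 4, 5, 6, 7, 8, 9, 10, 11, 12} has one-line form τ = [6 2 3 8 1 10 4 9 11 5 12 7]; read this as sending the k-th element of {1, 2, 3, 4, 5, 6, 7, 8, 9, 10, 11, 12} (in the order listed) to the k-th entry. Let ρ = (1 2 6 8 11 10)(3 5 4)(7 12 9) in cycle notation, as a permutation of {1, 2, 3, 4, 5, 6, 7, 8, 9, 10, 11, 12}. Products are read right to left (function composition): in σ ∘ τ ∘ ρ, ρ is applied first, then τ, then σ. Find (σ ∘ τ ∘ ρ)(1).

6

Apply the permutations in order: ρ(1) = 2, then τ(2) = 2, then σ(2) = 6. So (σ ∘ τ ∘ ρ)(1) = 6.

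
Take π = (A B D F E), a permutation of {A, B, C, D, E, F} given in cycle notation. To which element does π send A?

B

In the cycle (A B D F E), A is followed by B, so π(A) = B.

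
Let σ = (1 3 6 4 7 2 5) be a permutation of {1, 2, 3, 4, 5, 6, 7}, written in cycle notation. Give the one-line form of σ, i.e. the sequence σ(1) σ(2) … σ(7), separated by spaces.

3 5 6 7 1 4 2

Image by image: 1↦3, 2↦5, 3↦6, 4↦7, 5↦1, 6↦4, 7↦2.
Listing these in domain order gives 3 5 6 7 1 4 2.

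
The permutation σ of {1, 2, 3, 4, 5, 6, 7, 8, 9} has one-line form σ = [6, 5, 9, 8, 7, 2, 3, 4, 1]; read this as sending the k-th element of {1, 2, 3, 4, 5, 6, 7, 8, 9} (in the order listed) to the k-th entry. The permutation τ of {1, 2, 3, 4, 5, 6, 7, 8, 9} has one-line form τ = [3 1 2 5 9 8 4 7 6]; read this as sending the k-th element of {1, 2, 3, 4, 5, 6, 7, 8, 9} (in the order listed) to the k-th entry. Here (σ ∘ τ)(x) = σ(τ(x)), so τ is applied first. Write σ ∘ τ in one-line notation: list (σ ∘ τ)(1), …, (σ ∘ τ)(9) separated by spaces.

9 6 5 7 1 4 8 3 2

(σ ∘ τ)(x) = σ(τ(x)). Computing each image: σ(τ(1)) = σ(3) = 9, σ(τ(2)) = σ(1) = 6, σ(τ(3)) = σ(2) = 5, σ(τ(4)) = σ(5) = 7, σ(τ(5)) = σ(9) = 1, σ(τ(6)) = σ(8) = 4, σ(τ(7)) = σ(4) = 8, σ(τ(8)) = σ(7) = 3, σ(τ(9)) = σ(6) = 2.
Hence σ ∘ τ = [9 6 5 7 1 4 8 3 2].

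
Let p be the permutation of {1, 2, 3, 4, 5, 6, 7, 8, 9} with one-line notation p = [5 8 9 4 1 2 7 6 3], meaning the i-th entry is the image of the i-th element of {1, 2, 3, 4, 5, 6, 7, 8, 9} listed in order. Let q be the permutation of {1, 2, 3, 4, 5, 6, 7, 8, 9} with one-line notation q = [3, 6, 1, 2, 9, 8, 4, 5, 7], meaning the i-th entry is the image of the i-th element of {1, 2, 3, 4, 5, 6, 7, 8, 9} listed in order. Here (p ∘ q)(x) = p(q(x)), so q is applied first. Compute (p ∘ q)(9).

7

(p ∘ q)(9) = p(q(9)). q(9) = 7, then p(7) = 7. So (p ∘ q)(9) = 7.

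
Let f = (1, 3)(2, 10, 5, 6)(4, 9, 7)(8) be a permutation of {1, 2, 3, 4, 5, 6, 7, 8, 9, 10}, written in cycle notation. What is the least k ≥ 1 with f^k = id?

12

The disjoint cycles have lengths 4, 3, 2, 1.
The order is lcm(4, 3, 2) = 12.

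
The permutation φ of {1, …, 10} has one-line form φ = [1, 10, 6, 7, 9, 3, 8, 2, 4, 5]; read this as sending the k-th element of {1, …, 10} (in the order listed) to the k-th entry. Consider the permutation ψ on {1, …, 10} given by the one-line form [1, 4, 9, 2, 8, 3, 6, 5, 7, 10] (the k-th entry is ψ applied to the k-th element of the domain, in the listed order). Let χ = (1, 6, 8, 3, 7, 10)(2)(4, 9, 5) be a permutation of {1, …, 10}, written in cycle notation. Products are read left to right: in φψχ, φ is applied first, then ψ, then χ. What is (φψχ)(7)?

Apply the permutations in order: φ(7) = 8, then ψ(8) = 5, then χ(5) = 4. So (φψχ)(7) = 4.

4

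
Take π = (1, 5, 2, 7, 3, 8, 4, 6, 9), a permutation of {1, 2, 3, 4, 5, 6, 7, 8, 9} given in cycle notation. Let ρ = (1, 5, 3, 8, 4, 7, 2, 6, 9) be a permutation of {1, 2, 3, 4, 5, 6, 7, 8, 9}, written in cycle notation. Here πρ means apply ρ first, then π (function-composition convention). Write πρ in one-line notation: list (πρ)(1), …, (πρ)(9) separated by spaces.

2 9 4 3 8 1 7 6 5

Chase each element through ρ then π: 1 → 5 → 2; 2 → 6 → 9; 3 → 8 → 4; 4 → 7 → 3; 5 → 3 → 8; 6 → 9 → 1; 7 → 2 → 7; 8 → 4 → 6; 9 → 1 → 5.
Collecting the images, πρ = [2 9 4 3 8 1 7 6 5].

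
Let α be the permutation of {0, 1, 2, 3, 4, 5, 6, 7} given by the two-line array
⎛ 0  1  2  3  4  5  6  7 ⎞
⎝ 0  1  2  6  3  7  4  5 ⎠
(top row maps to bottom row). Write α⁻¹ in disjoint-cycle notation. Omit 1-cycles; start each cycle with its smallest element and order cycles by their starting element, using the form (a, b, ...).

The cycle decomposition of α is (3, 6, 4)(5, 7).
Reversing each cycle (and rotating so the smallest element leads) gives α⁻¹ = (3, 4, 6)(5, 7).

(3, 4, 6)(5, 7)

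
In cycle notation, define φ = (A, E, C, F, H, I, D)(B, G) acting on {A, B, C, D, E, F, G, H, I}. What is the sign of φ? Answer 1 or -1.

-1

The cycle lengths are 7, 2.
A cycle of length ℓ contributes ℓ−1 transpositions, so φ is a product of 6 + 1 = 7 transpositions — odd.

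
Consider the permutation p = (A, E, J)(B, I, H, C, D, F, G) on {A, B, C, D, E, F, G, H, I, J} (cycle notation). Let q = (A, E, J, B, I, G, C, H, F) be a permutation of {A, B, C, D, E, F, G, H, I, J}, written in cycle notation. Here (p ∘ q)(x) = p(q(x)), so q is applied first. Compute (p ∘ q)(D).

F

(p ∘ q)(D) = p(q(D)). q(D) = D, then p(D) = F. So (p ∘ q)(D) = F.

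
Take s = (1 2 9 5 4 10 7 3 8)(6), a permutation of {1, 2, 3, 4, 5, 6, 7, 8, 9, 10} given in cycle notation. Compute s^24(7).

5

7 lies in the 9-cycle (1 2 9 5 4 10 7 3 8).
Since the cycle has length 9, s^24 acts on it the same as s^6 (24 mod 9 = 6).
Stepping 6 places around the cycle: 7 → 3 → 8 → 1 → 2 → 9 → 5.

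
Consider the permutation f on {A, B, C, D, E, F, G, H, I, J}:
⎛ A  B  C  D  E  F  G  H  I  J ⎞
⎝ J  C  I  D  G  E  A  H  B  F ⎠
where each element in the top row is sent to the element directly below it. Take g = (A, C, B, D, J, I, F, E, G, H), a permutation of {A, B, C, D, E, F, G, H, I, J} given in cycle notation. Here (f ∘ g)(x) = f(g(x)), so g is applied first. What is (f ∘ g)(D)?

F

First apply g: g(D) = J, then f(J) = F. Thus (f ∘ g)(D) = F.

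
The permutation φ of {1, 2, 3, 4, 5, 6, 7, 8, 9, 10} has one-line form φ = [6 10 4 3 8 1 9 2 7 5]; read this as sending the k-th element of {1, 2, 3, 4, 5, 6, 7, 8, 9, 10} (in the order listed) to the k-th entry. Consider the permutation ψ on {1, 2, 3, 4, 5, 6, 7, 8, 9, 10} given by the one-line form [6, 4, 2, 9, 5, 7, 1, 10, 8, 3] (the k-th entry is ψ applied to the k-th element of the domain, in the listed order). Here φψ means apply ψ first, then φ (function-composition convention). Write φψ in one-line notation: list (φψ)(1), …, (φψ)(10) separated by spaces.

For each element, apply ψ then φ: 1 → 6 → 1; 2 → 4 → 3; 3 → 2 → 10; 4 → 9 → 7; 5 → 5 → 8; 6 → 7 → 9; 7 → 1 → 6; 8 → 10 → 5; 9 → 8 → 2; 10 → 3 → 4.
Collecting the images, φψ = [1 3 10 7 8 9 6 5 2 4].

1 3 10 7 8 9 6 5 2 4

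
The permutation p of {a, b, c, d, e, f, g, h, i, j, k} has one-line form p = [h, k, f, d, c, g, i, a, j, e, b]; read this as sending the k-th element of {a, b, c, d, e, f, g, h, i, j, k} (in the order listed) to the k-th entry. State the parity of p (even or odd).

odd

In disjoint-cycle form the cycle lengths are 6, 2, 2, 1.
A cycle is odd iff its length is even; p has 3 even-length cycles, so sgn(p) = (−1)^3 and p is odd.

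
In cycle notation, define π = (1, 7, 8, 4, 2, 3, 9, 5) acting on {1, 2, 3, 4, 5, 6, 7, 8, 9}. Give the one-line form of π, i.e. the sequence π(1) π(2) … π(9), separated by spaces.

Reading each image from the cycles: 1→7, 2→3, 3→9, 4→2, 5→1, 6→6, 7→8, 8→4, 9→5.
Listing these in domain order gives 7 3 9 2 1 6 8 4 5.

7 3 9 2 1 6 8 4 5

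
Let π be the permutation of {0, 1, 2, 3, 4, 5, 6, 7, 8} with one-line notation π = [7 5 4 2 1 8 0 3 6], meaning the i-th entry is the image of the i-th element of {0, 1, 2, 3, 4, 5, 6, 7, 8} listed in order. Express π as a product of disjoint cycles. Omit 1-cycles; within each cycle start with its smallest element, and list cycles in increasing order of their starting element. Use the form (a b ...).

(0 7 3 2 4 1 5 8 6)

Start at 0 and follow images: 0 → 7 → 3 → 2 → 4 → 1 → 5 → 8 → 6 → 0, giving the cycle (0 7 3 2 4 1 5 8 6).
Repeating from the next unused element and collecting all non-trivial cycles gives (0 7 3 2 4 1 5 8 6).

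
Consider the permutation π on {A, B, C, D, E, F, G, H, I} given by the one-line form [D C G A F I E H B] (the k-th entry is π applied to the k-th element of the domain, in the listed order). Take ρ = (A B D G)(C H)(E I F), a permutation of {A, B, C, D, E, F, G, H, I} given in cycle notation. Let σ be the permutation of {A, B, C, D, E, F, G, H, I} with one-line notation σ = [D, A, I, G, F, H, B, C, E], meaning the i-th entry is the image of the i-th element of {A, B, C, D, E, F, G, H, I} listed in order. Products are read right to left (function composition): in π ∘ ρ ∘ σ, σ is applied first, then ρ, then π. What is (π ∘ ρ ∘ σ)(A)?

(π ∘ ρ ∘ σ)(A) = π(ρ(σ(A))). σ(A) = D, then ρ(D) = G, then π(G) = E, so the result is E.

E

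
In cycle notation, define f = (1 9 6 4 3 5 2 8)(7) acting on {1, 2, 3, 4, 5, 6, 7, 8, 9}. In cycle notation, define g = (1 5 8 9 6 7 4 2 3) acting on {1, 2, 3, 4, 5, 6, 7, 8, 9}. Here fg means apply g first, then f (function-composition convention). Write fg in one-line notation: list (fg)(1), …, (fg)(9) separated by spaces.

2 5 9 8 1 7 3 6 4

For each element, apply g then f: 1 → 5 → 2; 2 → 3 → 5; 3 → 1 → 9; 4 → 2 → 8; 5 → 8 → 1; 6 → 7 → 7; 7 → 4 → 3; 8 → 9 → 6; 9 → 6 → 4.
Collecting the images, fg = [2 5 9 8 1 7 3 6 4].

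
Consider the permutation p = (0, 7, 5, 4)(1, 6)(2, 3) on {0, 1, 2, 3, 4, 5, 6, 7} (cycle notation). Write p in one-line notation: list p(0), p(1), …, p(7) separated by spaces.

Image by image: 0↦7, 1↦6, 2↦3, 3↦2, 4↦0, 5↦4, 6↦1, 7↦5.
Listing these in domain order gives 7 6 3 2 0 4 1 5.

7 6 3 2 0 4 1 5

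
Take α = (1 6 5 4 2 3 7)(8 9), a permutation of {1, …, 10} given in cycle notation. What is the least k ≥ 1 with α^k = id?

14

The cycle type of α is (7, 2, 1).
Since disjoint cycles commute, ord(α) = lcm(7, 2) = 14.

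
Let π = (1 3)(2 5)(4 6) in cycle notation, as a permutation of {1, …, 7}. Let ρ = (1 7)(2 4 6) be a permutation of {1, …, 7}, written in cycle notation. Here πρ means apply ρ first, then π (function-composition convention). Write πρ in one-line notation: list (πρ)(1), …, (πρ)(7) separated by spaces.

7 6 1 4 2 5 3

(πρ)(x) = π(ρ(x)). Computing each image: π(ρ(1)) = π(7) = 7, π(ρ(2)) = π(4) = 6, π(ρ(3)) = π(3) = 1, π(ρ(4)) = π(6) = 4, π(ρ(5)) = π(5) = 2, π(ρ(6)) = π(2) = 5, π(ρ(7)) = π(1) = 3.
Hence πρ = [7 6 1 4 2 5 3].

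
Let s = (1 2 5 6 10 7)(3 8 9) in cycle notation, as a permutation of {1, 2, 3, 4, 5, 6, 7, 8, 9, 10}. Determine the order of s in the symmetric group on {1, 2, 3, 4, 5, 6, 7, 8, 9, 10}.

The cycle type of s is (6, 3, 1).
The order of s is the least common multiple of its cycle lengths: lcm(6, 3) = 6.

6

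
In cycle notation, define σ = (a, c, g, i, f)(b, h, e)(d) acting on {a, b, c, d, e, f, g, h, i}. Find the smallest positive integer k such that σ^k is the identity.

15

The cycle type of σ is (5, 3, 1).
Since disjoint cycles commute, ord(σ) = lcm(5, 3) = 15.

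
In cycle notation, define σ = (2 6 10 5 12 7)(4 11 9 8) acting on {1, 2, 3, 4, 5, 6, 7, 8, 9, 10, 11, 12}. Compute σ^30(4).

4 lies in the 4-cycle (4 11 9 8).
On a 4-cycle, σ^4 is the identity, so σ^30 = σ^2 there (30 ≡ 2 mod 4).
Advancing 2 steps from 4: 4 → 11 → 9.

9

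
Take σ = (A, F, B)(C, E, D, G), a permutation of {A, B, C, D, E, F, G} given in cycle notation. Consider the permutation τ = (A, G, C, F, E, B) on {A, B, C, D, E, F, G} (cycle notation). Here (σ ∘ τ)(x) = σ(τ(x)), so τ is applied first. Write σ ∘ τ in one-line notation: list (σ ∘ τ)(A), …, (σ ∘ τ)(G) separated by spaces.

Chase each element through τ then σ: A → G → C; B → A → F; C → F → B; D → D → G; E → B → A; F → E → D; G → C → E.
So σ ∘ τ in one-line form is C F B G A D E.

C F B G A D E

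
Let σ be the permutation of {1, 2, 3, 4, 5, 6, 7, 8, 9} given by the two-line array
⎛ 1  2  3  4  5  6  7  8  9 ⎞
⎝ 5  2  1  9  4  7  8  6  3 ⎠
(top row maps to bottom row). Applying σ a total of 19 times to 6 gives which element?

7

Tracing 6 → 7 → … returns to 6 after 3 steps, so 6 lies in a 3-cycle (6, 7, 8).
Since the cycle has length 3, σ^19 acts on it the same as σ^1 (19 mod 3 = 1).
Stepping 1 place around the cycle: 6 → 7.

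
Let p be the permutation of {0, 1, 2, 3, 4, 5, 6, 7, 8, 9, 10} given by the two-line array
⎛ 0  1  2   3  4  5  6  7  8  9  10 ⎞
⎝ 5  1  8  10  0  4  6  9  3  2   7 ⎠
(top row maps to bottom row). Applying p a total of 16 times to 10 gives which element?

8

Tracing 10 → 7 → … returns to 10 after 6 steps, so 10 lies in a 6-cycle (2, 8, 3, 10, 7, 9).
Powers repeat with period 6 on this cycle, and 16 mod 6 = 4, so p^16(10) = p^4(10).
Advancing 4 steps from 10: 10 → 7 → 9 → 2 → 8.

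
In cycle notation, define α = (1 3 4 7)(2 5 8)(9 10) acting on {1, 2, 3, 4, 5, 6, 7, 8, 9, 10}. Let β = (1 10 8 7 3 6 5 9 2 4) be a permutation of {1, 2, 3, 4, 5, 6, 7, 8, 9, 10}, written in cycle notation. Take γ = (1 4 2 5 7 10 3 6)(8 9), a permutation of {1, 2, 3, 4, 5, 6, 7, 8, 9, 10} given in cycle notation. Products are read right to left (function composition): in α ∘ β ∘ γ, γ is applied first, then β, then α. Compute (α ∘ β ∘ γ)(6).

Apply the permutations in order: γ(6) = 1, then β(1) = 10, then α(10) = 9. So (α ∘ β ∘ γ)(6) = 9.

9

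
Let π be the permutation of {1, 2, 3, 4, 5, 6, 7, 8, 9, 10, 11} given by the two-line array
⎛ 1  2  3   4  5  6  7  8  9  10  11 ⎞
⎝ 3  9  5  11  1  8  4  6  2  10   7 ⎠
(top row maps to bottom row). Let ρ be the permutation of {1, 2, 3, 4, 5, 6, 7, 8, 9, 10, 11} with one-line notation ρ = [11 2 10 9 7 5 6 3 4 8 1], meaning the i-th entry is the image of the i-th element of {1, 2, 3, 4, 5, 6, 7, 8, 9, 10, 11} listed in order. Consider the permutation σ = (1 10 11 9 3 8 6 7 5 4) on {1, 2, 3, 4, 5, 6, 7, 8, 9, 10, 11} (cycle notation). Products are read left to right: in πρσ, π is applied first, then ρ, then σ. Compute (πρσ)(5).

9

Chase 5: π(5) = 1; ρ(1) = 11; σ(11) = 9. Hence (πρσ)(5) = 9.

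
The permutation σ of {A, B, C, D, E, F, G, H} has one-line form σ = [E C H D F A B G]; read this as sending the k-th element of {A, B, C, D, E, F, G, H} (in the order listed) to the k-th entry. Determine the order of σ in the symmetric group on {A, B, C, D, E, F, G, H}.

12

The disjoint-cycle form of σ has cycle lengths 4, 3, 1.
Since disjoint cycles commute, ord(σ) = lcm(4, 3) = 12.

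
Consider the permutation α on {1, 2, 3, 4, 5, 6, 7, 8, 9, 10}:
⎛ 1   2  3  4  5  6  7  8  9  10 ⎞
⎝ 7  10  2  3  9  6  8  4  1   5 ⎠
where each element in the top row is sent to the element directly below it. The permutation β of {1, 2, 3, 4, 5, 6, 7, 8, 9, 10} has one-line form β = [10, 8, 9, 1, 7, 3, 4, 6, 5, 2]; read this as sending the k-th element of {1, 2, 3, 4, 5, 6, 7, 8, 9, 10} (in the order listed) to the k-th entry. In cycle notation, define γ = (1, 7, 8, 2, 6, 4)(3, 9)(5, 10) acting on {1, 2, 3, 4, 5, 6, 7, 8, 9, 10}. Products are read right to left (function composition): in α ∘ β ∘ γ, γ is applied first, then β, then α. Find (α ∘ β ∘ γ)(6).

(α ∘ β ∘ γ)(6) = α(β(γ(6))). γ(6) = 4, then β(4) = 1, then α(1) = 7, so the result is 7.

7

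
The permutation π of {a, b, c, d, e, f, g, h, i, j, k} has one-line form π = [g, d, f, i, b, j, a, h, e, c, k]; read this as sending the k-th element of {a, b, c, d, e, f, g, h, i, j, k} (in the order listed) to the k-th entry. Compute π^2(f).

c

Tracing f → j → … returns to f after 3 steps, so f lies in a 3-cycle (c f j).
Stepping 2 places around the cycle: f → j → c.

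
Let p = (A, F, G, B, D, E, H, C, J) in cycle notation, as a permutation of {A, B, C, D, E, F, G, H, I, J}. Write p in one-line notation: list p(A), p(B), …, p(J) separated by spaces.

Image by image: A→F, B→D, C→J, D→E, E→H, F→G, G→B, H→C, I→I, J→A.
So the one-line form is F D J E H G B C I A.

F D J E H G B C I A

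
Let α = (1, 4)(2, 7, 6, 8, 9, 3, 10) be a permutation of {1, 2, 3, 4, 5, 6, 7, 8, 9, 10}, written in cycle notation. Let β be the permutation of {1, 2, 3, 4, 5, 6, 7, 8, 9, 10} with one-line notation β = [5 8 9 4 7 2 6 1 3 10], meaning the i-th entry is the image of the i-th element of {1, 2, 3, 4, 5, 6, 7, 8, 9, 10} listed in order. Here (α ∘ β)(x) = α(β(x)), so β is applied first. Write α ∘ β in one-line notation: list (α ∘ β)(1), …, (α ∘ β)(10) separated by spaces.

(α ∘ β)(x) = α(β(x)). Computing each image: α(β(1)) = α(5) = 5, α(β(2)) = α(8) = 9, α(β(3)) = α(9) = 3, α(β(4)) = α(4) = 1, α(β(5)) = α(7) = 6, α(β(6)) = α(2) = 7, α(β(7)) = α(6) = 8, α(β(8)) = α(1) = 4, α(β(9)) = α(3) = 10, α(β(10)) = α(10) = 2.
Hence α ∘ β = [5 9 3 1 6 7 8 4 10 2].

5 9 3 1 6 7 8 4 10 2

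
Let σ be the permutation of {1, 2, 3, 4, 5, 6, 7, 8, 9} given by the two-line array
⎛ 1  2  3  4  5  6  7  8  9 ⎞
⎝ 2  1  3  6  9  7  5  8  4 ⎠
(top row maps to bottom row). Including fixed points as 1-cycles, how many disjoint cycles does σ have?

The cycle decomposition is (1 2)(3)(4 6 7 5 9)(8), which has 4 cycles (counting 1-cycles).

4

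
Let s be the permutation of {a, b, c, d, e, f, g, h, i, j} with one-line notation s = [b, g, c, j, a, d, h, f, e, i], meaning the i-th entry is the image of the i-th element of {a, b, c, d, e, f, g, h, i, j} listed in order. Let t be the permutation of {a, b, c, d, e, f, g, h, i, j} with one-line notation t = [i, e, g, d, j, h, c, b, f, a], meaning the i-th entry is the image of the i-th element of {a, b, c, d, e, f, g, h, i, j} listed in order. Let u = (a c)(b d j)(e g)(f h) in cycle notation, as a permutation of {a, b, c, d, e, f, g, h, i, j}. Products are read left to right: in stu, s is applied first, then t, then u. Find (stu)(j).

Apply the permutations in order: s(j) = i, then t(i) = f, then u(f) = h. So (stu)(j) = h.

h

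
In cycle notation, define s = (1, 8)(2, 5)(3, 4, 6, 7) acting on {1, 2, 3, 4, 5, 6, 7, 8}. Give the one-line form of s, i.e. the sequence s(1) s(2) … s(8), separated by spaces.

Image by image: 1→8, 2→5, 3→4, 4→6, 5→2, 6→7, 7→3, 8→1.
Listing these in domain order gives 8 5 4 6 2 7 3 1.

8 5 4 6 2 7 3 1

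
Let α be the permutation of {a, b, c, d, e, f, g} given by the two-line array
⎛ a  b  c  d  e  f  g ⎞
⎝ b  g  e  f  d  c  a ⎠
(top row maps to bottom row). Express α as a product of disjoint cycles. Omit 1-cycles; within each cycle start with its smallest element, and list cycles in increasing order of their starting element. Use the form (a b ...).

(a b g)(c e d f)

Start at a and follow images: a → b → g → a, giving the cycle (a b g).
Repeating from the next unused element and collecting all non-trivial cycles gives (a b g)(c e d f).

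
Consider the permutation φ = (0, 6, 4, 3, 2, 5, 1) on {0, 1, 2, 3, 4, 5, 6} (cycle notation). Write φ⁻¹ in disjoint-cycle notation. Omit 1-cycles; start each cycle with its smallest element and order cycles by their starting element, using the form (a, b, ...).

If φ sends a → b within a cycle, φ⁻¹ sends b → a; equivalently, reverse each cycle.
Reversing each cycle of φ and rotating so the smallest element leads gives (0, 1, 5, 2, 3, 4, 6).

(0, 1, 5, 2, 3, 4, 6)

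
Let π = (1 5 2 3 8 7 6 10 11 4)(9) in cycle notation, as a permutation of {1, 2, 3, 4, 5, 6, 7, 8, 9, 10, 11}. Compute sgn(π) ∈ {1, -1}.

The cycle lengths are 10, 1.
A cycle is odd iff its length is even; π has 1 even-length cycle, so sgn(π) = (−1)^1 and π is odd.

-1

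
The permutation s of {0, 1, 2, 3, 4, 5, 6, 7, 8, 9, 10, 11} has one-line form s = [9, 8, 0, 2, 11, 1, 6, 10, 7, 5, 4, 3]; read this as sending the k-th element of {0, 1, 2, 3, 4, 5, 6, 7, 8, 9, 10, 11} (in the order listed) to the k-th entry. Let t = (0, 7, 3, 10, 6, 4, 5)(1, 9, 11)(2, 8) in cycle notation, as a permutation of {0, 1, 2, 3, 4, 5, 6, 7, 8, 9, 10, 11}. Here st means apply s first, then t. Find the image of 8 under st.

s(8) = 7, then t(7) = 3; composing gives (st)(8) = 3.

3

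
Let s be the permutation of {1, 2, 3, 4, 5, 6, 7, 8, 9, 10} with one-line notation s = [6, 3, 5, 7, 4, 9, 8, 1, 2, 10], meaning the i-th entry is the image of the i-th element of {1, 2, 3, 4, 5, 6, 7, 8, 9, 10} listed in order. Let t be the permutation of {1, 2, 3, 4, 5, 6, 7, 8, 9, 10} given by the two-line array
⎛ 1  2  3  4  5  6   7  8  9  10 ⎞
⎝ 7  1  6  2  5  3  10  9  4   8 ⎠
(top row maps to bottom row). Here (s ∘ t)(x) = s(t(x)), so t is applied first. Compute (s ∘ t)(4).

3

t(4) = 2, then s(2) = 3; composing gives (s ∘ t)(4) = 3.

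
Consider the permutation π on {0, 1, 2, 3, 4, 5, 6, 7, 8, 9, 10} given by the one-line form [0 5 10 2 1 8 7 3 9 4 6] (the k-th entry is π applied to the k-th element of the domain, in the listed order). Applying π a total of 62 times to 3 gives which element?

Tracing 3 → 2 → … returns to 3 after 5 steps, so 3 lies in a 5-cycle (2 10 6 7 3).
Powers repeat with period 5 on this cycle, and 62 mod 5 = 2, so π^62(3) = π^2(3).
Advancing 2 steps from 3: 3 → 2 → 10.

10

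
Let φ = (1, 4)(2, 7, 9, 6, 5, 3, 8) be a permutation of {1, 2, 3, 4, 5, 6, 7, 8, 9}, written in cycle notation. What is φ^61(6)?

6 lies in the 7-cycle (2, 7, 9, 6, 5, 3, 8).
On a 7-cycle, φ^7 is the identity, so φ^61 = φ^5 there (61 ≡ 5 mod 7).
Advancing 5 steps from 6: 6 → 5 → 3 → 8 → 2 → 7.

7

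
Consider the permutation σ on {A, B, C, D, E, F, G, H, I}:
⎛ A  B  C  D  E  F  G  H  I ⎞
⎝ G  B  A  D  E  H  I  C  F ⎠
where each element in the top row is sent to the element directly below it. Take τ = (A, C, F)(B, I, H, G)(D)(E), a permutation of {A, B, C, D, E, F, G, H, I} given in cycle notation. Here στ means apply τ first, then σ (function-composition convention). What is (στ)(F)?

G

(στ)(F) = σ(τ(F)). τ(F) = A, then σ(A) = G. So (στ)(F) = G.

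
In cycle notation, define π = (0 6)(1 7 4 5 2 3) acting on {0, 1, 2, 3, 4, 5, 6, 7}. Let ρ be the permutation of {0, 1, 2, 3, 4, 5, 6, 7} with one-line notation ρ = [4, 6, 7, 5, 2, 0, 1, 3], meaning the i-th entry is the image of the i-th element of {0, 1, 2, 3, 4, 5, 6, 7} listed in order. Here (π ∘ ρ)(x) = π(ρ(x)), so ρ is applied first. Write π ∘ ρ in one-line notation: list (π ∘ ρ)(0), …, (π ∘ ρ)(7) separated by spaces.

(π ∘ ρ)(x) = π(ρ(x)). Computing each image: π(ρ(0)) = π(4) = 5, π(ρ(1)) = π(6) = 0, π(ρ(2)) = π(7) = 4, π(ρ(3)) = π(5) = 2, π(ρ(4)) = π(2) = 3, π(ρ(5)) = π(0) = 6, π(ρ(6)) = π(1) = 7, π(ρ(7)) = π(3) = 1.
Hence π ∘ ρ = [5 0 4 2 3 6 7 1].

5 0 4 2 3 6 7 1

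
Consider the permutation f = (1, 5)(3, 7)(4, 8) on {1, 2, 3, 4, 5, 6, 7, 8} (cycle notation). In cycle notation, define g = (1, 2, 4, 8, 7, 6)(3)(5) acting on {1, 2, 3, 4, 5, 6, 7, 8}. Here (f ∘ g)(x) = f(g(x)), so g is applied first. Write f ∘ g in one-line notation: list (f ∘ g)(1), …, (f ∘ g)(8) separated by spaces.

2 8 7 4 1 5 6 3

For each element, apply g then f: 1 → 2 → 2; 2 → 4 → 8; 3 → 3 → 7; 4 → 8 → 4; 5 → 5 → 1; 6 → 1 → 5; 7 → 6 → 6; 8 → 7 → 3.
Collecting the images, f ∘ g = [2 8 7 4 1 5 6 3].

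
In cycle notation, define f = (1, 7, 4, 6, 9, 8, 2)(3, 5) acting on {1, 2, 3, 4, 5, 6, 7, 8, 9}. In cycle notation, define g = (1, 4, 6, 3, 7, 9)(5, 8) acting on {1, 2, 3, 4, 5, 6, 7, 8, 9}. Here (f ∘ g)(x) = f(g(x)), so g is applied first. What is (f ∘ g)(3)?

(f ∘ g)(3) = f(g(3)). g(3) = 7, then f(7) = 4. So (f ∘ g)(3) = 4.

4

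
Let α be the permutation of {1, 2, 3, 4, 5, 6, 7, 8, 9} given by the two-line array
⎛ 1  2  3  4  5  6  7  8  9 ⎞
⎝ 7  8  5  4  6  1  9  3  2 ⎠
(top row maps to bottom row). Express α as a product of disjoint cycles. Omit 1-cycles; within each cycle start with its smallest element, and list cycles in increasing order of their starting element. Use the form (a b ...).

(1 7 9 2 8 3 5 6)

From 1: 1 → 7 → 9 → 2 → 8 → 3 → 5 → 6 → 1, closing the cycle (1 7 9 2 8 3 5 6).
Repeating from the next unused element and collecting all non-trivial cycles gives (1 7 9 2 8 3 5 6).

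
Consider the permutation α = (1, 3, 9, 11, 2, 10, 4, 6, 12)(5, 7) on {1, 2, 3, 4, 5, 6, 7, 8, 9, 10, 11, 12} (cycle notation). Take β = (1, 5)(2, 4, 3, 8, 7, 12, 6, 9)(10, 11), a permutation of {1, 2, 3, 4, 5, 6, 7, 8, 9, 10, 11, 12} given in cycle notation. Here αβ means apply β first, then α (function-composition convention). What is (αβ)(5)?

3

(αβ)(5) = α(β(5)). β(5) = 1, then α(1) = 3. So (αβ)(5) = 3.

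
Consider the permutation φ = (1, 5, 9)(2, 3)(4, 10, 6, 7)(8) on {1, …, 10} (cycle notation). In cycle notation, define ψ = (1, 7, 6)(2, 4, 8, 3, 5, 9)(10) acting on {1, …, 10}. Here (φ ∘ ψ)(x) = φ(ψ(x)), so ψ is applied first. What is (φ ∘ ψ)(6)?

ψ(6) = 1, then φ(1) = 5; composing gives (φ ∘ ψ)(6) = 5.

5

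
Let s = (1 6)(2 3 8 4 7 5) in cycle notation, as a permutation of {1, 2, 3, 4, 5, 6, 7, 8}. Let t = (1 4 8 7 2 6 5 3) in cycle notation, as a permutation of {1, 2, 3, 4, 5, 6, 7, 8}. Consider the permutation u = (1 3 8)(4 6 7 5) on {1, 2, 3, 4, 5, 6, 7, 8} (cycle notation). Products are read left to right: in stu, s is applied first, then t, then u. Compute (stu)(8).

1

(stu)(8) = u(t(s(8))). s(8) = 4, then t(4) = 8, then u(8) = 1, so the result is 1.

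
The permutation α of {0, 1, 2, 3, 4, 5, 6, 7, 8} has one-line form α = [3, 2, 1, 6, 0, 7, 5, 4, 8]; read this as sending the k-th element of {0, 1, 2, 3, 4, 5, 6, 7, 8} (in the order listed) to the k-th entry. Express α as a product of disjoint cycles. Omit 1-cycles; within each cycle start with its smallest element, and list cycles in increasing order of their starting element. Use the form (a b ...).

Start at 0 and follow images: 0 → 3 → 6 → 5 → 7 → 4 → 0, giving the cycle (0 3 6 5 7 4).
Repeating from the next unused element and collecting all non-trivial cycles gives (0 3 6 5 7 4)(1 2).

(0 3 6 5 7 4)(1 2)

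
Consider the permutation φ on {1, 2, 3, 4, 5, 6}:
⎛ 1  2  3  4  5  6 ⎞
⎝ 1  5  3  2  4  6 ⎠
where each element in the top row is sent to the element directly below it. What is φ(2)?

The entry below 2 in the array is 5, so φ(2) = 5.

5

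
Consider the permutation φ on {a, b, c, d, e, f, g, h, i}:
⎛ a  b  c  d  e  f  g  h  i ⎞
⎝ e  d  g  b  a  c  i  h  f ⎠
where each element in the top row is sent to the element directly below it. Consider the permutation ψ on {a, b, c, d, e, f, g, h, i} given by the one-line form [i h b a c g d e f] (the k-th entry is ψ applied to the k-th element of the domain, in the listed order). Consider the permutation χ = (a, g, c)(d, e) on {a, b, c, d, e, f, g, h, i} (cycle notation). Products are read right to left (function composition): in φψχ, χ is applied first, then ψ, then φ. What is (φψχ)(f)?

i

Apply the permutations in order: χ(f) = f, then ψ(f) = g, then φ(g) = i. So (φψχ)(f) = i.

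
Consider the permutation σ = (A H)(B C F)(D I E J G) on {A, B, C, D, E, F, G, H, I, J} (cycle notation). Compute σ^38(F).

F lies in the 3-cycle (B C F).
Since the cycle has length 3, σ^38 acts on it the same as σ^2 (38 mod 3 = 2).
Stepping 2 places around the cycle: F → B → C.

C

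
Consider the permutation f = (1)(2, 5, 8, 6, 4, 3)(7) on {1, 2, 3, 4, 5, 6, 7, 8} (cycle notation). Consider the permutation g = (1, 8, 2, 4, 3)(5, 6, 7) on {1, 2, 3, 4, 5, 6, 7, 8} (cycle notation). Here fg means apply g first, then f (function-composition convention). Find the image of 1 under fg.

6

(fg)(1) = f(g(1)). g(1) = 8, then f(8) = 6. So (fg)(1) = 6.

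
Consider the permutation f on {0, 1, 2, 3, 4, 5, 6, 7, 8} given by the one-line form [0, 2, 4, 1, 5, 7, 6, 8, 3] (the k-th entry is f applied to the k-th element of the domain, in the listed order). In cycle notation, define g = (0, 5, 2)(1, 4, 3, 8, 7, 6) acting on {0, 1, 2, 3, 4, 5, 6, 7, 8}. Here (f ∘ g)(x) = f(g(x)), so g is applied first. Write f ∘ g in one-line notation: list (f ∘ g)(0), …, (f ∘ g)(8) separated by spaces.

7 5 0 3 1 4 2 6 8

(f ∘ g)(x) = f(g(x)). Computing each image: f(g(0)) = f(5) = 7, f(g(1)) = f(4) = 5, f(g(2)) = f(0) = 0, f(g(3)) = f(8) = 3, f(g(4)) = f(3) = 1, f(g(5)) = f(2) = 4, f(g(6)) = f(1) = 2, f(g(7)) = f(6) = 6, f(g(8)) = f(7) = 8.
Hence f ∘ g = [7 5 0 3 1 4 2 6 8].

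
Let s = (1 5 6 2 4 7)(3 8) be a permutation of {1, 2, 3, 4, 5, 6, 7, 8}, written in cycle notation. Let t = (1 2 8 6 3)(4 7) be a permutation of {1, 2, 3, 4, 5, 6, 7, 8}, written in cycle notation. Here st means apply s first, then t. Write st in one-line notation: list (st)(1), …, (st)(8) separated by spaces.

5 7 6 4 3 8 2 1

Chase each element through s then t: 1 → 5 → 5; 2 → 4 → 7; 3 → 8 → 6; 4 → 7 → 4; 5 → 6 → 3; 6 → 2 → 8; 7 → 1 → 2; 8 → 3 → 1.
Collecting the images, st = [5 7 6 4 3 8 2 1].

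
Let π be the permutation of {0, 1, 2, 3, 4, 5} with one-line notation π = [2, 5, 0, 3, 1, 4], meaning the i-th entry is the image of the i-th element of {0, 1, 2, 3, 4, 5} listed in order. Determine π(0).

2

0 is element number 1 of the domain, and entry number 1 of the one-line form is 2, so π(0) = 2.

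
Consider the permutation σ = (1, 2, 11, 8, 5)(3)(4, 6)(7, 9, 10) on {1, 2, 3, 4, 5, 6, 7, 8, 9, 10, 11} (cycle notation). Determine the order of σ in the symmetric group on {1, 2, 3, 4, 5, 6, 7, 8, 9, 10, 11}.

The disjoint cycles have lengths 5, 3, 2, 1.
The order is lcm(5, 3, 2) = 30.

30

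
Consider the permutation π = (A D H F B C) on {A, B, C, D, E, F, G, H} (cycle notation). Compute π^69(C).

H

C lies in the 6-cycle (A D H F B C).
On a 6-cycle, π^6 is the identity, so π^69 = π^3 there (69 ≡ 3 mod 6).
Stepping 3 places around the cycle: C → A → D → H.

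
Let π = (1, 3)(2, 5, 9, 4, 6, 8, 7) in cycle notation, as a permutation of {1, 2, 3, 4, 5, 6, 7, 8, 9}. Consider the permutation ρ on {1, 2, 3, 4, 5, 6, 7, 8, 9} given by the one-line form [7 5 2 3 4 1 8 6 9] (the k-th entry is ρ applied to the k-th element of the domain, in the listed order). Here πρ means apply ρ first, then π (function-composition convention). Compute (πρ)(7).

ρ(7) = 8, then π(8) = 7; composing gives (πρ)(7) = 7.

7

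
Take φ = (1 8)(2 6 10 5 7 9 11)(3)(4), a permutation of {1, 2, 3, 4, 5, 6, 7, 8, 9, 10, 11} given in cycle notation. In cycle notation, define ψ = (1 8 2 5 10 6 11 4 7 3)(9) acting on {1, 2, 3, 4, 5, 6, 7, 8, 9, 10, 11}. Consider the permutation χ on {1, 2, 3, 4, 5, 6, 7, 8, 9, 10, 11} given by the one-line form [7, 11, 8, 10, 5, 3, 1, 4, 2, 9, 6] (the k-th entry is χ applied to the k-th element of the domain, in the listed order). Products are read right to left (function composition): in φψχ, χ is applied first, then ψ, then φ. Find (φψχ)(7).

1

(φψχ)(7) = φ(ψ(χ(7))). χ(7) = 1, then ψ(1) = 8, then φ(8) = 1, so the result is 1.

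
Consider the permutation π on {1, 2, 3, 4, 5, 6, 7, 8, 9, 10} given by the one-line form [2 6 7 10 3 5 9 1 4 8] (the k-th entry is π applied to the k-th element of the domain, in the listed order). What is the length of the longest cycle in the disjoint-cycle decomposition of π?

Decomposing into disjoint cycles gives (1 2 6 5 3 7 9 4 10 8); the longest has length 10.

10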